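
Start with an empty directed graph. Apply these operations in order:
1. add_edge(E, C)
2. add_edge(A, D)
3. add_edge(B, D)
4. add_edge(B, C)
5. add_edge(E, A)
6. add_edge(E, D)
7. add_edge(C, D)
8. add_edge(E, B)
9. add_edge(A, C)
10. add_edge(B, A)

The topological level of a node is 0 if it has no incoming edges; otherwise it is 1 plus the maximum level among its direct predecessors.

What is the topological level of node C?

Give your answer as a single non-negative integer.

Op 1: add_edge(E, C). Edges now: 1
Op 2: add_edge(A, D). Edges now: 2
Op 3: add_edge(B, D). Edges now: 3
Op 4: add_edge(B, C). Edges now: 4
Op 5: add_edge(E, A). Edges now: 5
Op 6: add_edge(E, D). Edges now: 6
Op 7: add_edge(C, D). Edges now: 7
Op 8: add_edge(E, B). Edges now: 8
Op 9: add_edge(A, C). Edges now: 9
Op 10: add_edge(B, A). Edges now: 10
Compute levels (Kahn BFS):
  sources (in-degree 0): E
  process E: level=0
    E->A: in-degree(A)=1, level(A)>=1
    E->B: in-degree(B)=0, level(B)=1, enqueue
    E->C: in-degree(C)=2, level(C)>=1
    E->D: in-degree(D)=3, level(D)>=1
  process B: level=1
    B->A: in-degree(A)=0, level(A)=2, enqueue
    B->C: in-degree(C)=1, level(C)>=2
    B->D: in-degree(D)=2, level(D)>=2
  process A: level=2
    A->C: in-degree(C)=0, level(C)=3, enqueue
    A->D: in-degree(D)=1, level(D)>=3
  process C: level=3
    C->D: in-degree(D)=0, level(D)=4, enqueue
  process D: level=4
All levels: A:2, B:1, C:3, D:4, E:0
level(C) = 3

Answer: 3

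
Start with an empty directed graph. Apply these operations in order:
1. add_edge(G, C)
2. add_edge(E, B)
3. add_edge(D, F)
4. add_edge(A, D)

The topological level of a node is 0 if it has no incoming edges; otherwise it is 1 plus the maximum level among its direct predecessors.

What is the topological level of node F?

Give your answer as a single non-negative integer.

Op 1: add_edge(G, C). Edges now: 1
Op 2: add_edge(E, B). Edges now: 2
Op 3: add_edge(D, F). Edges now: 3
Op 4: add_edge(A, D). Edges now: 4
Compute levels (Kahn BFS):
  sources (in-degree 0): A, E, G
  process A: level=0
    A->D: in-degree(D)=0, level(D)=1, enqueue
  process E: level=0
    E->B: in-degree(B)=0, level(B)=1, enqueue
  process G: level=0
    G->C: in-degree(C)=0, level(C)=1, enqueue
  process D: level=1
    D->F: in-degree(F)=0, level(F)=2, enqueue
  process B: level=1
  process C: level=1
  process F: level=2
All levels: A:0, B:1, C:1, D:1, E:0, F:2, G:0
level(F) = 2

Answer: 2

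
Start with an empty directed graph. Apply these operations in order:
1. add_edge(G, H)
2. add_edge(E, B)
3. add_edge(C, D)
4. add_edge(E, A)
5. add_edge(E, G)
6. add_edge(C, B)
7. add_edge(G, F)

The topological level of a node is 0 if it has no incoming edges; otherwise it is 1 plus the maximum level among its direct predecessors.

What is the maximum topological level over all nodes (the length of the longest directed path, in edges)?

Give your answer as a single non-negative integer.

Answer: 2

Derivation:
Op 1: add_edge(G, H). Edges now: 1
Op 2: add_edge(E, B). Edges now: 2
Op 3: add_edge(C, D). Edges now: 3
Op 4: add_edge(E, A). Edges now: 4
Op 5: add_edge(E, G). Edges now: 5
Op 6: add_edge(C, B). Edges now: 6
Op 7: add_edge(G, F). Edges now: 7
Compute levels (Kahn BFS):
  sources (in-degree 0): C, E
  process C: level=0
    C->B: in-degree(B)=1, level(B)>=1
    C->D: in-degree(D)=0, level(D)=1, enqueue
  process E: level=0
    E->A: in-degree(A)=0, level(A)=1, enqueue
    E->B: in-degree(B)=0, level(B)=1, enqueue
    E->G: in-degree(G)=0, level(G)=1, enqueue
  process D: level=1
  process A: level=1
  process B: level=1
  process G: level=1
    G->F: in-degree(F)=0, level(F)=2, enqueue
    G->H: in-degree(H)=0, level(H)=2, enqueue
  process F: level=2
  process H: level=2
All levels: A:1, B:1, C:0, D:1, E:0, F:2, G:1, H:2
max level = 2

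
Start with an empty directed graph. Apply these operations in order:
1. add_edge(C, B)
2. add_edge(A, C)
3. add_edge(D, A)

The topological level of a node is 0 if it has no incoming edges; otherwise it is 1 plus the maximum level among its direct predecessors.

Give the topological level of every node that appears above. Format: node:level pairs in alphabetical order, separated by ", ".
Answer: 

Op 1: add_edge(C, B). Edges now: 1
Op 2: add_edge(A, C). Edges now: 2
Op 3: add_edge(D, A). Edges now: 3
Compute levels (Kahn BFS):
  sources (in-degree 0): D
  process D: level=0
    D->A: in-degree(A)=0, level(A)=1, enqueue
  process A: level=1
    A->C: in-degree(C)=0, level(C)=2, enqueue
  process C: level=2
    C->B: in-degree(B)=0, level(B)=3, enqueue
  process B: level=3
All levels: A:1, B:3, C:2, D:0

Answer: A:1, B:3, C:2, D:0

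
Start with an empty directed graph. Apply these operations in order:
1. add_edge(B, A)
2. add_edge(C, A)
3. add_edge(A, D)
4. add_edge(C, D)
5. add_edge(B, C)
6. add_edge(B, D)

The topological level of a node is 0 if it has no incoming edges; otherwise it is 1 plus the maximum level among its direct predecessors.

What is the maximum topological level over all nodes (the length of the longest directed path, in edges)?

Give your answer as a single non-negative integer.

Op 1: add_edge(B, A). Edges now: 1
Op 2: add_edge(C, A). Edges now: 2
Op 3: add_edge(A, D). Edges now: 3
Op 4: add_edge(C, D). Edges now: 4
Op 5: add_edge(B, C). Edges now: 5
Op 6: add_edge(B, D). Edges now: 6
Compute levels (Kahn BFS):
  sources (in-degree 0): B
  process B: level=0
    B->A: in-degree(A)=1, level(A)>=1
    B->C: in-degree(C)=0, level(C)=1, enqueue
    B->D: in-degree(D)=2, level(D)>=1
  process C: level=1
    C->A: in-degree(A)=0, level(A)=2, enqueue
    C->D: in-degree(D)=1, level(D)>=2
  process A: level=2
    A->D: in-degree(D)=0, level(D)=3, enqueue
  process D: level=3
All levels: A:2, B:0, C:1, D:3
max level = 3

Answer: 3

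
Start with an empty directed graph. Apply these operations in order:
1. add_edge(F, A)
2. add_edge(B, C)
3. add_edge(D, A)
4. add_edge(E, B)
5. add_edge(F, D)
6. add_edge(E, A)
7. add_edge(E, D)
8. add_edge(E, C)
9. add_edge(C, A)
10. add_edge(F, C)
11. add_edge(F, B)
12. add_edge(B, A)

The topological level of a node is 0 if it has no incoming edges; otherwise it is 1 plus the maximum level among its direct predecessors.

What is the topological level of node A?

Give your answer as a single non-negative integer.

Answer: 3

Derivation:
Op 1: add_edge(F, A). Edges now: 1
Op 2: add_edge(B, C). Edges now: 2
Op 3: add_edge(D, A). Edges now: 3
Op 4: add_edge(E, B). Edges now: 4
Op 5: add_edge(F, D). Edges now: 5
Op 6: add_edge(E, A). Edges now: 6
Op 7: add_edge(E, D). Edges now: 7
Op 8: add_edge(E, C). Edges now: 8
Op 9: add_edge(C, A). Edges now: 9
Op 10: add_edge(F, C). Edges now: 10
Op 11: add_edge(F, B). Edges now: 11
Op 12: add_edge(B, A). Edges now: 12
Compute levels (Kahn BFS):
  sources (in-degree 0): E, F
  process E: level=0
    E->A: in-degree(A)=4, level(A)>=1
    E->B: in-degree(B)=1, level(B)>=1
    E->C: in-degree(C)=2, level(C)>=1
    E->D: in-degree(D)=1, level(D)>=1
  process F: level=0
    F->A: in-degree(A)=3, level(A)>=1
    F->B: in-degree(B)=0, level(B)=1, enqueue
    F->C: in-degree(C)=1, level(C)>=1
    F->D: in-degree(D)=0, level(D)=1, enqueue
  process B: level=1
    B->A: in-degree(A)=2, level(A)>=2
    B->C: in-degree(C)=0, level(C)=2, enqueue
  process D: level=1
    D->A: in-degree(A)=1, level(A)>=2
  process C: level=2
    C->A: in-degree(A)=0, level(A)=3, enqueue
  process A: level=3
All levels: A:3, B:1, C:2, D:1, E:0, F:0
level(A) = 3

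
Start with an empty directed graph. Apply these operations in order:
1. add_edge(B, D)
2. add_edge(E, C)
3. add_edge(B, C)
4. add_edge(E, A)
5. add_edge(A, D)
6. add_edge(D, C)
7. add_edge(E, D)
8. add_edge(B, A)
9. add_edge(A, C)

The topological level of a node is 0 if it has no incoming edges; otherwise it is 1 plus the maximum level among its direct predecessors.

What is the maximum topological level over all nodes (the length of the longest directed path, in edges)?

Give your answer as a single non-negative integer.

Op 1: add_edge(B, D). Edges now: 1
Op 2: add_edge(E, C). Edges now: 2
Op 3: add_edge(B, C). Edges now: 3
Op 4: add_edge(E, A). Edges now: 4
Op 5: add_edge(A, D). Edges now: 5
Op 6: add_edge(D, C). Edges now: 6
Op 7: add_edge(E, D). Edges now: 7
Op 8: add_edge(B, A). Edges now: 8
Op 9: add_edge(A, C). Edges now: 9
Compute levels (Kahn BFS):
  sources (in-degree 0): B, E
  process B: level=0
    B->A: in-degree(A)=1, level(A)>=1
    B->C: in-degree(C)=3, level(C)>=1
    B->D: in-degree(D)=2, level(D)>=1
  process E: level=0
    E->A: in-degree(A)=0, level(A)=1, enqueue
    E->C: in-degree(C)=2, level(C)>=1
    E->D: in-degree(D)=1, level(D)>=1
  process A: level=1
    A->C: in-degree(C)=1, level(C)>=2
    A->D: in-degree(D)=0, level(D)=2, enqueue
  process D: level=2
    D->C: in-degree(C)=0, level(C)=3, enqueue
  process C: level=3
All levels: A:1, B:0, C:3, D:2, E:0
max level = 3

Answer: 3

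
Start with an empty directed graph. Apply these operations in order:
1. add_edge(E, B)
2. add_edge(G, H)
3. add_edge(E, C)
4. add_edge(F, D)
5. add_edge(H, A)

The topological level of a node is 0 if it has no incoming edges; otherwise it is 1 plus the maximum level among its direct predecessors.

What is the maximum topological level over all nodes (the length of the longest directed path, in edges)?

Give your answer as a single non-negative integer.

Answer: 2

Derivation:
Op 1: add_edge(E, B). Edges now: 1
Op 2: add_edge(G, H). Edges now: 2
Op 3: add_edge(E, C). Edges now: 3
Op 4: add_edge(F, D). Edges now: 4
Op 5: add_edge(H, A). Edges now: 5
Compute levels (Kahn BFS):
  sources (in-degree 0): E, F, G
  process E: level=0
    E->B: in-degree(B)=0, level(B)=1, enqueue
    E->C: in-degree(C)=0, level(C)=1, enqueue
  process F: level=0
    F->D: in-degree(D)=0, level(D)=1, enqueue
  process G: level=0
    G->H: in-degree(H)=0, level(H)=1, enqueue
  process B: level=1
  process C: level=1
  process D: level=1
  process H: level=1
    H->A: in-degree(A)=0, level(A)=2, enqueue
  process A: level=2
All levels: A:2, B:1, C:1, D:1, E:0, F:0, G:0, H:1
max level = 2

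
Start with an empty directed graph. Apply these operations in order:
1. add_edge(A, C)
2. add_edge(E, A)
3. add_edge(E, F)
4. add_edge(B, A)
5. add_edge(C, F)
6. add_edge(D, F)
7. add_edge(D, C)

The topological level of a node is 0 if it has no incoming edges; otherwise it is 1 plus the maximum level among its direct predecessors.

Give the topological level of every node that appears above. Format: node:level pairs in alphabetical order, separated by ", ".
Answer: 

Op 1: add_edge(A, C). Edges now: 1
Op 2: add_edge(E, A). Edges now: 2
Op 3: add_edge(E, F). Edges now: 3
Op 4: add_edge(B, A). Edges now: 4
Op 5: add_edge(C, F). Edges now: 5
Op 6: add_edge(D, F). Edges now: 6
Op 7: add_edge(D, C). Edges now: 7
Compute levels (Kahn BFS):
  sources (in-degree 0): B, D, E
  process B: level=0
    B->A: in-degree(A)=1, level(A)>=1
  process D: level=0
    D->C: in-degree(C)=1, level(C)>=1
    D->F: in-degree(F)=2, level(F)>=1
  process E: level=0
    E->A: in-degree(A)=0, level(A)=1, enqueue
    E->F: in-degree(F)=1, level(F)>=1
  process A: level=1
    A->C: in-degree(C)=0, level(C)=2, enqueue
  process C: level=2
    C->F: in-degree(F)=0, level(F)=3, enqueue
  process F: level=3
All levels: A:1, B:0, C:2, D:0, E:0, F:3

Answer: A:1, B:0, C:2, D:0, E:0, F:3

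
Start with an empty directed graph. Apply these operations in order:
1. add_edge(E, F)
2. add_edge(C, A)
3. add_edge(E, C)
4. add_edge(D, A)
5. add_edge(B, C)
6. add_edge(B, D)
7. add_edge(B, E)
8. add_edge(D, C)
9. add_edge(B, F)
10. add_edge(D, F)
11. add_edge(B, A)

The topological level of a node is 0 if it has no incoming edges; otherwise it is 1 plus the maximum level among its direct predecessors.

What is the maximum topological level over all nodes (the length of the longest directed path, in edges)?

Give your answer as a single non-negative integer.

Answer: 3

Derivation:
Op 1: add_edge(E, F). Edges now: 1
Op 2: add_edge(C, A). Edges now: 2
Op 3: add_edge(E, C). Edges now: 3
Op 4: add_edge(D, A). Edges now: 4
Op 5: add_edge(B, C). Edges now: 5
Op 6: add_edge(B, D). Edges now: 6
Op 7: add_edge(B, E). Edges now: 7
Op 8: add_edge(D, C). Edges now: 8
Op 9: add_edge(B, F). Edges now: 9
Op 10: add_edge(D, F). Edges now: 10
Op 11: add_edge(B, A). Edges now: 11
Compute levels (Kahn BFS):
  sources (in-degree 0): B
  process B: level=0
    B->A: in-degree(A)=2, level(A)>=1
    B->C: in-degree(C)=2, level(C)>=1
    B->D: in-degree(D)=0, level(D)=1, enqueue
    B->E: in-degree(E)=0, level(E)=1, enqueue
    B->F: in-degree(F)=2, level(F)>=1
  process D: level=1
    D->A: in-degree(A)=1, level(A)>=2
    D->C: in-degree(C)=1, level(C)>=2
    D->F: in-degree(F)=1, level(F)>=2
  process E: level=1
    E->C: in-degree(C)=0, level(C)=2, enqueue
    E->F: in-degree(F)=0, level(F)=2, enqueue
  process C: level=2
    C->A: in-degree(A)=0, level(A)=3, enqueue
  process F: level=2
  process A: level=3
All levels: A:3, B:0, C:2, D:1, E:1, F:2
max level = 3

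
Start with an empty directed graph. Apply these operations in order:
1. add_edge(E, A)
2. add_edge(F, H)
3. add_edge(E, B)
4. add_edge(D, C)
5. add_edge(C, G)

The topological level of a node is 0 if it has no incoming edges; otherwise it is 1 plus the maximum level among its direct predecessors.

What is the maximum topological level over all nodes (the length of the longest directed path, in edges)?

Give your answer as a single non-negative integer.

Op 1: add_edge(E, A). Edges now: 1
Op 2: add_edge(F, H). Edges now: 2
Op 3: add_edge(E, B). Edges now: 3
Op 4: add_edge(D, C). Edges now: 4
Op 5: add_edge(C, G). Edges now: 5
Compute levels (Kahn BFS):
  sources (in-degree 0): D, E, F
  process D: level=0
    D->C: in-degree(C)=0, level(C)=1, enqueue
  process E: level=0
    E->A: in-degree(A)=0, level(A)=1, enqueue
    E->B: in-degree(B)=0, level(B)=1, enqueue
  process F: level=0
    F->H: in-degree(H)=0, level(H)=1, enqueue
  process C: level=1
    C->G: in-degree(G)=0, level(G)=2, enqueue
  process A: level=1
  process B: level=1
  process H: level=1
  process G: level=2
All levels: A:1, B:1, C:1, D:0, E:0, F:0, G:2, H:1
max level = 2

Answer: 2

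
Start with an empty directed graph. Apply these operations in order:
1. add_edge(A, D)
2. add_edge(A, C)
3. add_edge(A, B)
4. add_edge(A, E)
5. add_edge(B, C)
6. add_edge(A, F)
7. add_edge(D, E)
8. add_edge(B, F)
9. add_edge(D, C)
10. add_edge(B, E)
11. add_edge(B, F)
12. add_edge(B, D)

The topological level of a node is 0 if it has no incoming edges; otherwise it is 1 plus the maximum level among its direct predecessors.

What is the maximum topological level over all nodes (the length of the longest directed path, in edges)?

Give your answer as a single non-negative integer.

Op 1: add_edge(A, D). Edges now: 1
Op 2: add_edge(A, C). Edges now: 2
Op 3: add_edge(A, B). Edges now: 3
Op 4: add_edge(A, E). Edges now: 4
Op 5: add_edge(B, C). Edges now: 5
Op 6: add_edge(A, F). Edges now: 6
Op 7: add_edge(D, E). Edges now: 7
Op 8: add_edge(B, F). Edges now: 8
Op 9: add_edge(D, C). Edges now: 9
Op 10: add_edge(B, E). Edges now: 10
Op 11: add_edge(B, F) (duplicate, no change). Edges now: 10
Op 12: add_edge(B, D). Edges now: 11
Compute levels (Kahn BFS):
  sources (in-degree 0): A
  process A: level=0
    A->B: in-degree(B)=0, level(B)=1, enqueue
    A->C: in-degree(C)=2, level(C)>=1
    A->D: in-degree(D)=1, level(D)>=1
    A->E: in-degree(E)=2, level(E)>=1
    A->F: in-degree(F)=1, level(F)>=1
  process B: level=1
    B->C: in-degree(C)=1, level(C)>=2
    B->D: in-degree(D)=0, level(D)=2, enqueue
    B->E: in-degree(E)=1, level(E)>=2
    B->F: in-degree(F)=0, level(F)=2, enqueue
  process D: level=2
    D->C: in-degree(C)=0, level(C)=3, enqueue
    D->E: in-degree(E)=0, level(E)=3, enqueue
  process F: level=2
  process C: level=3
  process E: level=3
All levels: A:0, B:1, C:3, D:2, E:3, F:2
max level = 3

Answer: 3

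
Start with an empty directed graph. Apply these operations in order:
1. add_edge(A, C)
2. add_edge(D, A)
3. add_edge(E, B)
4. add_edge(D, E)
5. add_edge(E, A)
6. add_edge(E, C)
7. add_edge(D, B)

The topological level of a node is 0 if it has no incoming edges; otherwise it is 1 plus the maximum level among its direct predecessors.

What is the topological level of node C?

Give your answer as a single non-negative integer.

Op 1: add_edge(A, C). Edges now: 1
Op 2: add_edge(D, A). Edges now: 2
Op 3: add_edge(E, B). Edges now: 3
Op 4: add_edge(D, E). Edges now: 4
Op 5: add_edge(E, A). Edges now: 5
Op 6: add_edge(E, C). Edges now: 6
Op 7: add_edge(D, B). Edges now: 7
Compute levels (Kahn BFS):
  sources (in-degree 0): D
  process D: level=0
    D->A: in-degree(A)=1, level(A)>=1
    D->B: in-degree(B)=1, level(B)>=1
    D->E: in-degree(E)=0, level(E)=1, enqueue
  process E: level=1
    E->A: in-degree(A)=0, level(A)=2, enqueue
    E->B: in-degree(B)=0, level(B)=2, enqueue
    E->C: in-degree(C)=1, level(C)>=2
  process A: level=2
    A->C: in-degree(C)=0, level(C)=3, enqueue
  process B: level=2
  process C: level=3
All levels: A:2, B:2, C:3, D:0, E:1
level(C) = 3

Answer: 3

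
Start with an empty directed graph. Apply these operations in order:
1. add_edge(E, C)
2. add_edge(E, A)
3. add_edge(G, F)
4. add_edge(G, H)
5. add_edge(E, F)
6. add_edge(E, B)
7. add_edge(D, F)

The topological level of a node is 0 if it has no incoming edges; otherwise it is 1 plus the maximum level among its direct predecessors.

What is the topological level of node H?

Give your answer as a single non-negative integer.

Op 1: add_edge(E, C). Edges now: 1
Op 2: add_edge(E, A). Edges now: 2
Op 3: add_edge(G, F). Edges now: 3
Op 4: add_edge(G, H). Edges now: 4
Op 5: add_edge(E, F). Edges now: 5
Op 6: add_edge(E, B). Edges now: 6
Op 7: add_edge(D, F). Edges now: 7
Compute levels (Kahn BFS):
  sources (in-degree 0): D, E, G
  process D: level=0
    D->F: in-degree(F)=2, level(F)>=1
  process E: level=0
    E->A: in-degree(A)=0, level(A)=1, enqueue
    E->B: in-degree(B)=0, level(B)=1, enqueue
    E->C: in-degree(C)=0, level(C)=1, enqueue
    E->F: in-degree(F)=1, level(F)>=1
  process G: level=0
    G->F: in-degree(F)=0, level(F)=1, enqueue
    G->H: in-degree(H)=0, level(H)=1, enqueue
  process A: level=1
  process B: level=1
  process C: level=1
  process F: level=1
  process H: level=1
All levels: A:1, B:1, C:1, D:0, E:0, F:1, G:0, H:1
level(H) = 1

Answer: 1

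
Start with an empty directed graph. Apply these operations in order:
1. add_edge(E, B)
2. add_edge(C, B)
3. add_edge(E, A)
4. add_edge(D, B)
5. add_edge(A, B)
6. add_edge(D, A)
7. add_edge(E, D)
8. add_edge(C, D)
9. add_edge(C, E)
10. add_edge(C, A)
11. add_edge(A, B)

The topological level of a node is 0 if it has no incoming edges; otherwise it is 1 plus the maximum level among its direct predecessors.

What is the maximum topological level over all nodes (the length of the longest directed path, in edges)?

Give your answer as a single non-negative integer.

Answer: 4

Derivation:
Op 1: add_edge(E, B). Edges now: 1
Op 2: add_edge(C, B). Edges now: 2
Op 3: add_edge(E, A). Edges now: 3
Op 4: add_edge(D, B). Edges now: 4
Op 5: add_edge(A, B). Edges now: 5
Op 6: add_edge(D, A). Edges now: 6
Op 7: add_edge(E, D). Edges now: 7
Op 8: add_edge(C, D). Edges now: 8
Op 9: add_edge(C, E). Edges now: 9
Op 10: add_edge(C, A). Edges now: 10
Op 11: add_edge(A, B) (duplicate, no change). Edges now: 10
Compute levels (Kahn BFS):
  sources (in-degree 0): C
  process C: level=0
    C->A: in-degree(A)=2, level(A)>=1
    C->B: in-degree(B)=3, level(B)>=1
    C->D: in-degree(D)=1, level(D)>=1
    C->E: in-degree(E)=0, level(E)=1, enqueue
  process E: level=1
    E->A: in-degree(A)=1, level(A)>=2
    E->B: in-degree(B)=2, level(B)>=2
    E->D: in-degree(D)=0, level(D)=2, enqueue
  process D: level=2
    D->A: in-degree(A)=0, level(A)=3, enqueue
    D->B: in-degree(B)=1, level(B)>=3
  process A: level=3
    A->B: in-degree(B)=0, level(B)=4, enqueue
  process B: level=4
All levels: A:3, B:4, C:0, D:2, E:1
max level = 4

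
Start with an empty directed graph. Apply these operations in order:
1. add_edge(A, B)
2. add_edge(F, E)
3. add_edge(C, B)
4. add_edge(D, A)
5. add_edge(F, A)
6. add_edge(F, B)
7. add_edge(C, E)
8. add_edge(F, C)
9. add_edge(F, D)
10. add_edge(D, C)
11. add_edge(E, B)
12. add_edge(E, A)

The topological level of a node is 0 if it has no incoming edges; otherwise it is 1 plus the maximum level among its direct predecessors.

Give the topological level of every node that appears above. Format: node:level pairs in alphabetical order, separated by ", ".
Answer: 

Answer: A:4, B:5, C:2, D:1, E:3, F:0

Derivation:
Op 1: add_edge(A, B). Edges now: 1
Op 2: add_edge(F, E). Edges now: 2
Op 3: add_edge(C, B). Edges now: 3
Op 4: add_edge(D, A). Edges now: 4
Op 5: add_edge(F, A). Edges now: 5
Op 6: add_edge(F, B). Edges now: 6
Op 7: add_edge(C, E). Edges now: 7
Op 8: add_edge(F, C). Edges now: 8
Op 9: add_edge(F, D). Edges now: 9
Op 10: add_edge(D, C). Edges now: 10
Op 11: add_edge(E, B). Edges now: 11
Op 12: add_edge(E, A). Edges now: 12
Compute levels (Kahn BFS):
  sources (in-degree 0): F
  process F: level=0
    F->A: in-degree(A)=2, level(A)>=1
    F->B: in-degree(B)=3, level(B)>=1
    F->C: in-degree(C)=1, level(C)>=1
    F->D: in-degree(D)=0, level(D)=1, enqueue
    F->E: in-degree(E)=1, level(E)>=1
  process D: level=1
    D->A: in-degree(A)=1, level(A)>=2
    D->C: in-degree(C)=0, level(C)=2, enqueue
  process C: level=2
    C->B: in-degree(B)=2, level(B)>=3
    C->E: in-degree(E)=0, level(E)=3, enqueue
  process E: level=3
    E->A: in-degree(A)=0, level(A)=4, enqueue
    E->B: in-degree(B)=1, level(B)>=4
  process A: level=4
    A->B: in-degree(B)=0, level(B)=5, enqueue
  process B: level=5
All levels: A:4, B:5, C:2, D:1, E:3, F:0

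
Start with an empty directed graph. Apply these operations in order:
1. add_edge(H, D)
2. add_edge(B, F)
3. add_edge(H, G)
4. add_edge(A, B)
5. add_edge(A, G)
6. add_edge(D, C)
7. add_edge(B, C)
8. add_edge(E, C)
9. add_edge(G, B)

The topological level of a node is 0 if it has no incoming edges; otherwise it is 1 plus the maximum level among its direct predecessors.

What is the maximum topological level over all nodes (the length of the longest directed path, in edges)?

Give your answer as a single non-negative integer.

Op 1: add_edge(H, D). Edges now: 1
Op 2: add_edge(B, F). Edges now: 2
Op 3: add_edge(H, G). Edges now: 3
Op 4: add_edge(A, B). Edges now: 4
Op 5: add_edge(A, G). Edges now: 5
Op 6: add_edge(D, C). Edges now: 6
Op 7: add_edge(B, C). Edges now: 7
Op 8: add_edge(E, C). Edges now: 8
Op 9: add_edge(G, B). Edges now: 9
Compute levels (Kahn BFS):
  sources (in-degree 0): A, E, H
  process A: level=0
    A->B: in-degree(B)=1, level(B)>=1
    A->G: in-degree(G)=1, level(G)>=1
  process E: level=0
    E->C: in-degree(C)=2, level(C)>=1
  process H: level=0
    H->D: in-degree(D)=0, level(D)=1, enqueue
    H->G: in-degree(G)=0, level(G)=1, enqueue
  process D: level=1
    D->C: in-degree(C)=1, level(C)>=2
  process G: level=1
    G->B: in-degree(B)=0, level(B)=2, enqueue
  process B: level=2
    B->C: in-degree(C)=0, level(C)=3, enqueue
    B->F: in-degree(F)=0, level(F)=3, enqueue
  process C: level=3
  process F: level=3
All levels: A:0, B:2, C:3, D:1, E:0, F:3, G:1, H:0
max level = 3

Answer: 3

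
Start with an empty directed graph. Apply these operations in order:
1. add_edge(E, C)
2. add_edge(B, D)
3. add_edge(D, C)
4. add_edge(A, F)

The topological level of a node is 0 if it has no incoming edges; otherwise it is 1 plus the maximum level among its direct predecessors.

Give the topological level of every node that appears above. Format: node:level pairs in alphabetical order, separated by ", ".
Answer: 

Answer: A:0, B:0, C:2, D:1, E:0, F:1

Derivation:
Op 1: add_edge(E, C). Edges now: 1
Op 2: add_edge(B, D). Edges now: 2
Op 3: add_edge(D, C). Edges now: 3
Op 4: add_edge(A, F). Edges now: 4
Compute levels (Kahn BFS):
  sources (in-degree 0): A, B, E
  process A: level=0
    A->F: in-degree(F)=0, level(F)=1, enqueue
  process B: level=0
    B->D: in-degree(D)=0, level(D)=1, enqueue
  process E: level=0
    E->C: in-degree(C)=1, level(C)>=1
  process F: level=1
  process D: level=1
    D->C: in-degree(C)=0, level(C)=2, enqueue
  process C: level=2
All levels: A:0, B:0, C:2, D:1, E:0, F:1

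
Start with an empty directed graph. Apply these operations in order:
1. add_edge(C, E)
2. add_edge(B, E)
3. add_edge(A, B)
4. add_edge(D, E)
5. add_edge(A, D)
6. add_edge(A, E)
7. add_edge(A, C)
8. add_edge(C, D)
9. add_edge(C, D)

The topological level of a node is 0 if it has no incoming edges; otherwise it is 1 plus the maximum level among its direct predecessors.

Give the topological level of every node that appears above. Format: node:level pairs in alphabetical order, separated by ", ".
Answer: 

Op 1: add_edge(C, E). Edges now: 1
Op 2: add_edge(B, E). Edges now: 2
Op 3: add_edge(A, B). Edges now: 3
Op 4: add_edge(D, E). Edges now: 4
Op 5: add_edge(A, D). Edges now: 5
Op 6: add_edge(A, E). Edges now: 6
Op 7: add_edge(A, C). Edges now: 7
Op 8: add_edge(C, D). Edges now: 8
Op 9: add_edge(C, D) (duplicate, no change). Edges now: 8
Compute levels (Kahn BFS):
  sources (in-degree 0): A
  process A: level=0
    A->B: in-degree(B)=0, level(B)=1, enqueue
    A->C: in-degree(C)=0, level(C)=1, enqueue
    A->D: in-degree(D)=1, level(D)>=1
    A->E: in-degree(E)=3, level(E)>=1
  process B: level=1
    B->E: in-degree(E)=2, level(E)>=2
  process C: level=1
    C->D: in-degree(D)=0, level(D)=2, enqueue
    C->E: in-degree(E)=1, level(E)>=2
  process D: level=2
    D->E: in-degree(E)=0, level(E)=3, enqueue
  process E: level=3
All levels: A:0, B:1, C:1, D:2, E:3

Answer: A:0, B:1, C:1, D:2, E:3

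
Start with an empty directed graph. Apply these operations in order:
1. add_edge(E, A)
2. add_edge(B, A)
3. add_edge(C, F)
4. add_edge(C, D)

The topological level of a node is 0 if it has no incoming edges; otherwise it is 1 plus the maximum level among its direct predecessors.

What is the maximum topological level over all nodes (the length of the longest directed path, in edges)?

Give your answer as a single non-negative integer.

Answer: 1

Derivation:
Op 1: add_edge(E, A). Edges now: 1
Op 2: add_edge(B, A). Edges now: 2
Op 3: add_edge(C, F). Edges now: 3
Op 4: add_edge(C, D). Edges now: 4
Compute levels (Kahn BFS):
  sources (in-degree 0): B, C, E
  process B: level=0
    B->A: in-degree(A)=1, level(A)>=1
  process C: level=0
    C->D: in-degree(D)=0, level(D)=1, enqueue
    C->F: in-degree(F)=0, level(F)=1, enqueue
  process E: level=0
    E->A: in-degree(A)=0, level(A)=1, enqueue
  process D: level=1
  process F: level=1
  process A: level=1
All levels: A:1, B:0, C:0, D:1, E:0, F:1
max level = 1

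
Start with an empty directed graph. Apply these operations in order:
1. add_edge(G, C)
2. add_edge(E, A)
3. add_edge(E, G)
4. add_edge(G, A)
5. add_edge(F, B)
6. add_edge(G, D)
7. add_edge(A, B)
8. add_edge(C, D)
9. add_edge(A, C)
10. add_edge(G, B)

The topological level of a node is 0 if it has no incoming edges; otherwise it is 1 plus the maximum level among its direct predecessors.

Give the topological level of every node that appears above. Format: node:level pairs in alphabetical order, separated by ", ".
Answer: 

Op 1: add_edge(G, C). Edges now: 1
Op 2: add_edge(E, A). Edges now: 2
Op 3: add_edge(E, G). Edges now: 3
Op 4: add_edge(G, A). Edges now: 4
Op 5: add_edge(F, B). Edges now: 5
Op 6: add_edge(G, D). Edges now: 6
Op 7: add_edge(A, B). Edges now: 7
Op 8: add_edge(C, D). Edges now: 8
Op 9: add_edge(A, C). Edges now: 9
Op 10: add_edge(G, B). Edges now: 10
Compute levels (Kahn BFS):
  sources (in-degree 0): E, F
  process E: level=0
    E->A: in-degree(A)=1, level(A)>=1
    E->G: in-degree(G)=0, level(G)=1, enqueue
  process F: level=0
    F->B: in-degree(B)=2, level(B)>=1
  process G: level=1
    G->A: in-degree(A)=0, level(A)=2, enqueue
    G->B: in-degree(B)=1, level(B)>=2
    G->C: in-degree(C)=1, level(C)>=2
    G->D: in-degree(D)=1, level(D)>=2
  process A: level=2
    A->B: in-degree(B)=0, level(B)=3, enqueue
    A->C: in-degree(C)=0, level(C)=3, enqueue
  process B: level=3
  process C: level=3
    C->D: in-degree(D)=0, level(D)=4, enqueue
  process D: level=4
All levels: A:2, B:3, C:3, D:4, E:0, F:0, G:1

Answer: A:2, B:3, C:3, D:4, E:0, F:0, G:1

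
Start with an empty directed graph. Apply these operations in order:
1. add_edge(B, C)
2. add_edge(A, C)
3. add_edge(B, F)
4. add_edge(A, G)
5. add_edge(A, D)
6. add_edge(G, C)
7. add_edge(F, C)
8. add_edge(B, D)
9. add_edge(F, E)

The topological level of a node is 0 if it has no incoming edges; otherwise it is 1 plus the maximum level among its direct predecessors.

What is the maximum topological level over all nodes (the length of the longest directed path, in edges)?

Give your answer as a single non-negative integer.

Op 1: add_edge(B, C). Edges now: 1
Op 2: add_edge(A, C). Edges now: 2
Op 3: add_edge(B, F). Edges now: 3
Op 4: add_edge(A, G). Edges now: 4
Op 5: add_edge(A, D). Edges now: 5
Op 6: add_edge(G, C). Edges now: 6
Op 7: add_edge(F, C). Edges now: 7
Op 8: add_edge(B, D). Edges now: 8
Op 9: add_edge(F, E). Edges now: 9
Compute levels (Kahn BFS):
  sources (in-degree 0): A, B
  process A: level=0
    A->C: in-degree(C)=3, level(C)>=1
    A->D: in-degree(D)=1, level(D)>=1
    A->G: in-degree(G)=0, level(G)=1, enqueue
  process B: level=0
    B->C: in-degree(C)=2, level(C)>=1
    B->D: in-degree(D)=0, level(D)=1, enqueue
    B->F: in-degree(F)=0, level(F)=1, enqueue
  process G: level=1
    G->C: in-degree(C)=1, level(C)>=2
  process D: level=1
  process F: level=1
    F->C: in-degree(C)=0, level(C)=2, enqueue
    F->E: in-degree(E)=0, level(E)=2, enqueue
  process C: level=2
  process E: level=2
All levels: A:0, B:0, C:2, D:1, E:2, F:1, G:1
max level = 2

Answer: 2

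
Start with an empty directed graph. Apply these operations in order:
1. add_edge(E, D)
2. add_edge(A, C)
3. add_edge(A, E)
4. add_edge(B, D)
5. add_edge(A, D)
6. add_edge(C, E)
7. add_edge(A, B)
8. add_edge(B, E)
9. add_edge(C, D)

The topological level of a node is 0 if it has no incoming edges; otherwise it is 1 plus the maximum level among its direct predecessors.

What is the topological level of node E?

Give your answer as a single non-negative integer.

Answer: 2

Derivation:
Op 1: add_edge(E, D). Edges now: 1
Op 2: add_edge(A, C). Edges now: 2
Op 3: add_edge(A, E). Edges now: 3
Op 4: add_edge(B, D). Edges now: 4
Op 5: add_edge(A, D). Edges now: 5
Op 6: add_edge(C, E). Edges now: 6
Op 7: add_edge(A, B). Edges now: 7
Op 8: add_edge(B, E). Edges now: 8
Op 9: add_edge(C, D). Edges now: 9
Compute levels (Kahn BFS):
  sources (in-degree 0): A
  process A: level=0
    A->B: in-degree(B)=0, level(B)=1, enqueue
    A->C: in-degree(C)=0, level(C)=1, enqueue
    A->D: in-degree(D)=3, level(D)>=1
    A->E: in-degree(E)=2, level(E)>=1
  process B: level=1
    B->D: in-degree(D)=2, level(D)>=2
    B->E: in-degree(E)=1, level(E)>=2
  process C: level=1
    C->D: in-degree(D)=1, level(D)>=2
    C->E: in-degree(E)=0, level(E)=2, enqueue
  process E: level=2
    E->D: in-degree(D)=0, level(D)=3, enqueue
  process D: level=3
All levels: A:0, B:1, C:1, D:3, E:2
level(E) = 2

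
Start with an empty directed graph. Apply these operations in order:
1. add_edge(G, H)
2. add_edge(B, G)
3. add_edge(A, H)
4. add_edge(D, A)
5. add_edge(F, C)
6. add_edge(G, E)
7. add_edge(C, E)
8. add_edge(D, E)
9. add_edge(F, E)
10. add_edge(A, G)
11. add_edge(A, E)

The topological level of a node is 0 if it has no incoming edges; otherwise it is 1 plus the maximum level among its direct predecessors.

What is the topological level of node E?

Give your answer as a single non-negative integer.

Answer: 3

Derivation:
Op 1: add_edge(G, H). Edges now: 1
Op 2: add_edge(B, G). Edges now: 2
Op 3: add_edge(A, H). Edges now: 3
Op 4: add_edge(D, A). Edges now: 4
Op 5: add_edge(F, C). Edges now: 5
Op 6: add_edge(G, E). Edges now: 6
Op 7: add_edge(C, E). Edges now: 7
Op 8: add_edge(D, E). Edges now: 8
Op 9: add_edge(F, E). Edges now: 9
Op 10: add_edge(A, G). Edges now: 10
Op 11: add_edge(A, E). Edges now: 11
Compute levels (Kahn BFS):
  sources (in-degree 0): B, D, F
  process B: level=0
    B->G: in-degree(G)=1, level(G)>=1
  process D: level=0
    D->A: in-degree(A)=0, level(A)=1, enqueue
    D->E: in-degree(E)=4, level(E)>=1
  process F: level=0
    F->C: in-degree(C)=0, level(C)=1, enqueue
    F->E: in-degree(E)=3, level(E)>=1
  process A: level=1
    A->E: in-degree(E)=2, level(E)>=2
    A->G: in-degree(G)=0, level(G)=2, enqueue
    A->H: in-degree(H)=1, level(H)>=2
  process C: level=1
    C->E: in-degree(E)=1, level(E)>=2
  process G: level=2
    G->E: in-degree(E)=0, level(E)=3, enqueue
    G->H: in-degree(H)=0, level(H)=3, enqueue
  process E: level=3
  process H: level=3
All levels: A:1, B:0, C:1, D:0, E:3, F:0, G:2, H:3
level(E) = 3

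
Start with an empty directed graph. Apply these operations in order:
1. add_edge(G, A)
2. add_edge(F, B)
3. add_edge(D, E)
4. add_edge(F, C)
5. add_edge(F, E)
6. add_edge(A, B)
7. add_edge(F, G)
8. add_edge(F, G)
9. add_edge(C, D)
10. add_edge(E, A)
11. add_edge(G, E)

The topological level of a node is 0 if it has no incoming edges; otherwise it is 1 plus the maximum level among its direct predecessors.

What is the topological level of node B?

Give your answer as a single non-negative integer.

Answer: 5

Derivation:
Op 1: add_edge(G, A). Edges now: 1
Op 2: add_edge(F, B). Edges now: 2
Op 3: add_edge(D, E). Edges now: 3
Op 4: add_edge(F, C). Edges now: 4
Op 5: add_edge(F, E). Edges now: 5
Op 6: add_edge(A, B). Edges now: 6
Op 7: add_edge(F, G). Edges now: 7
Op 8: add_edge(F, G) (duplicate, no change). Edges now: 7
Op 9: add_edge(C, D). Edges now: 8
Op 10: add_edge(E, A). Edges now: 9
Op 11: add_edge(G, E). Edges now: 10
Compute levels (Kahn BFS):
  sources (in-degree 0): F
  process F: level=0
    F->B: in-degree(B)=1, level(B)>=1
    F->C: in-degree(C)=0, level(C)=1, enqueue
    F->E: in-degree(E)=2, level(E)>=1
    F->G: in-degree(G)=0, level(G)=1, enqueue
  process C: level=1
    C->D: in-degree(D)=0, level(D)=2, enqueue
  process G: level=1
    G->A: in-degree(A)=1, level(A)>=2
    G->E: in-degree(E)=1, level(E)>=2
  process D: level=2
    D->E: in-degree(E)=0, level(E)=3, enqueue
  process E: level=3
    E->A: in-degree(A)=0, level(A)=4, enqueue
  process A: level=4
    A->B: in-degree(B)=0, level(B)=5, enqueue
  process B: level=5
All levels: A:4, B:5, C:1, D:2, E:3, F:0, G:1
level(B) = 5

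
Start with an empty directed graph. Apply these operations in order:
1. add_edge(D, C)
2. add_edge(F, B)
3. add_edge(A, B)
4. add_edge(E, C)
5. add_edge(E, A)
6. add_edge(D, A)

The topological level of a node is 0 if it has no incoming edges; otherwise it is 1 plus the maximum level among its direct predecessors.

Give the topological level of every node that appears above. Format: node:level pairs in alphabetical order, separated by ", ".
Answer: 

Op 1: add_edge(D, C). Edges now: 1
Op 2: add_edge(F, B). Edges now: 2
Op 3: add_edge(A, B). Edges now: 3
Op 4: add_edge(E, C). Edges now: 4
Op 5: add_edge(E, A). Edges now: 5
Op 6: add_edge(D, A). Edges now: 6
Compute levels (Kahn BFS):
  sources (in-degree 0): D, E, F
  process D: level=0
    D->A: in-degree(A)=1, level(A)>=1
    D->C: in-degree(C)=1, level(C)>=1
  process E: level=0
    E->A: in-degree(A)=0, level(A)=1, enqueue
    E->C: in-degree(C)=0, level(C)=1, enqueue
  process F: level=0
    F->B: in-degree(B)=1, level(B)>=1
  process A: level=1
    A->B: in-degree(B)=0, level(B)=2, enqueue
  process C: level=1
  process B: level=2
All levels: A:1, B:2, C:1, D:0, E:0, F:0

Answer: A:1, B:2, C:1, D:0, E:0, F:0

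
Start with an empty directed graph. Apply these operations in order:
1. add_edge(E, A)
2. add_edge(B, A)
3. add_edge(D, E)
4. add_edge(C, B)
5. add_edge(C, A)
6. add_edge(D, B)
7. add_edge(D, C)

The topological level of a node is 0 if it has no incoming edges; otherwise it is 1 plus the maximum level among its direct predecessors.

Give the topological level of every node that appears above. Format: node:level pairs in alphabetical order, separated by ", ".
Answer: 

Answer: A:3, B:2, C:1, D:0, E:1

Derivation:
Op 1: add_edge(E, A). Edges now: 1
Op 2: add_edge(B, A). Edges now: 2
Op 3: add_edge(D, E). Edges now: 3
Op 4: add_edge(C, B). Edges now: 4
Op 5: add_edge(C, A). Edges now: 5
Op 6: add_edge(D, B). Edges now: 6
Op 7: add_edge(D, C). Edges now: 7
Compute levels (Kahn BFS):
  sources (in-degree 0): D
  process D: level=0
    D->B: in-degree(B)=1, level(B)>=1
    D->C: in-degree(C)=0, level(C)=1, enqueue
    D->E: in-degree(E)=0, level(E)=1, enqueue
  process C: level=1
    C->A: in-degree(A)=2, level(A)>=2
    C->B: in-degree(B)=0, level(B)=2, enqueue
  process E: level=1
    E->A: in-degree(A)=1, level(A)>=2
  process B: level=2
    B->A: in-degree(A)=0, level(A)=3, enqueue
  process A: level=3
All levels: A:3, B:2, C:1, D:0, E:1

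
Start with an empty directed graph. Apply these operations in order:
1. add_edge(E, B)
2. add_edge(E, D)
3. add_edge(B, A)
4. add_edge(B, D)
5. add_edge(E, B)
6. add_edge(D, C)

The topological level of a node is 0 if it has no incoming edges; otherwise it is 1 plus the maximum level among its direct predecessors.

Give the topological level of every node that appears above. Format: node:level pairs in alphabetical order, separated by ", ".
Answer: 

Answer: A:2, B:1, C:3, D:2, E:0

Derivation:
Op 1: add_edge(E, B). Edges now: 1
Op 2: add_edge(E, D). Edges now: 2
Op 3: add_edge(B, A). Edges now: 3
Op 4: add_edge(B, D). Edges now: 4
Op 5: add_edge(E, B) (duplicate, no change). Edges now: 4
Op 6: add_edge(D, C). Edges now: 5
Compute levels (Kahn BFS):
  sources (in-degree 0): E
  process E: level=0
    E->B: in-degree(B)=0, level(B)=1, enqueue
    E->D: in-degree(D)=1, level(D)>=1
  process B: level=1
    B->A: in-degree(A)=0, level(A)=2, enqueue
    B->D: in-degree(D)=0, level(D)=2, enqueue
  process A: level=2
  process D: level=2
    D->C: in-degree(C)=0, level(C)=3, enqueue
  process C: level=3
All levels: A:2, B:1, C:3, D:2, E:0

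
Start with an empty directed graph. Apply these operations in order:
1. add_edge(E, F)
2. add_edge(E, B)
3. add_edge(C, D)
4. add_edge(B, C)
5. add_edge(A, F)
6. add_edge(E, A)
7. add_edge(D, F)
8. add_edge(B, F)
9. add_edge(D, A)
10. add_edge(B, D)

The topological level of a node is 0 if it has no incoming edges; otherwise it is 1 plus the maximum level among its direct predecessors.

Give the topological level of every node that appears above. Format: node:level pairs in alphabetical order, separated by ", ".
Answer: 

Answer: A:4, B:1, C:2, D:3, E:0, F:5

Derivation:
Op 1: add_edge(E, F). Edges now: 1
Op 2: add_edge(E, B). Edges now: 2
Op 3: add_edge(C, D). Edges now: 3
Op 4: add_edge(B, C). Edges now: 4
Op 5: add_edge(A, F). Edges now: 5
Op 6: add_edge(E, A). Edges now: 6
Op 7: add_edge(D, F). Edges now: 7
Op 8: add_edge(B, F). Edges now: 8
Op 9: add_edge(D, A). Edges now: 9
Op 10: add_edge(B, D). Edges now: 10
Compute levels (Kahn BFS):
  sources (in-degree 0): E
  process E: level=0
    E->A: in-degree(A)=1, level(A)>=1
    E->B: in-degree(B)=0, level(B)=1, enqueue
    E->F: in-degree(F)=3, level(F)>=1
  process B: level=1
    B->C: in-degree(C)=0, level(C)=2, enqueue
    B->D: in-degree(D)=1, level(D)>=2
    B->F: in-degree(F)=2, level(F)>=2
  process C: level=2
    C->D: in-degree(D)=0, level(D)=3, enqueue
  process D: level=3
    D->A: in-degree(A)=0, level(A)=4, enqueue
    D->F: in-degree(F)=1, level(F)>=4
  process A: level=4
    A->F: in-degree(F)=0, level(F)=5, enqueue
  process F: level=5
All levels: A:4, B:1, C:2, D:3, E:0, F:5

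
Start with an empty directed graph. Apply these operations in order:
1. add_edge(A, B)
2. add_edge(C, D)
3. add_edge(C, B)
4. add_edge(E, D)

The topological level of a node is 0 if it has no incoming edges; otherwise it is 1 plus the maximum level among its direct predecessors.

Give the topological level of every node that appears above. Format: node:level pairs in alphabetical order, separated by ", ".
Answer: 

Answer: A:0, B:1, C:0, D:1, E:0

Derivation:
Op 1: add_edge(A, B). Edges now: 1
Op 2: add_edge(C, D). Edges now: 2
Op 3: add_edge(C, B). Edges now: 3
Op 4: add_edge(E, D). Edges now: 4
Compute levels (Kahn BFS):
  sources (in-degree 0): A, C, E
  process A: level=0
    A->B: in-degree(B)=1, level(B)>=1
  process C: level=0
    C->B: in-degree(B)=0, level(B)=1, enqueue
    C->D: in-degree(D)=1, level(D)>=1
  process E: level=0
    E->D: in-degree(D)=0, level(D)=1, enqueue
  process B: level=1
  process D: level=1
All levels: A:0, B:1, C:0, D:1, E:0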